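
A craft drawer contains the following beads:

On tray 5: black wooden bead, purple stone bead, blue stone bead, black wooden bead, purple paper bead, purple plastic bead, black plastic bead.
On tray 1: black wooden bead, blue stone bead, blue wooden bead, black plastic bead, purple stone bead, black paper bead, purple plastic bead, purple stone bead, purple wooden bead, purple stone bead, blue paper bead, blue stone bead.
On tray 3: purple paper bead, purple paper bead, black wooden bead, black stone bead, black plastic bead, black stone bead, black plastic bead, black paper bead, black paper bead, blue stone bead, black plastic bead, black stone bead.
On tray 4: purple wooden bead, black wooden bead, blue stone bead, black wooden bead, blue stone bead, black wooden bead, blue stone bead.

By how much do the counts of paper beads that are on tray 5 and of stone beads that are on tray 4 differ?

2

paper beads on tray 5: 1. stone beads on tray 4: 3.
|1 − 3| = 3 − 1 = 2.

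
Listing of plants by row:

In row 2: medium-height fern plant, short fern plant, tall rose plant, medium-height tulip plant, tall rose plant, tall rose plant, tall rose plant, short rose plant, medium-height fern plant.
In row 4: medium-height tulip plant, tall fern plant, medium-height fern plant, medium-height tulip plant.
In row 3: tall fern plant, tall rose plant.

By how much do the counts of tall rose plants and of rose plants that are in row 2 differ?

0

tall rose plants: 5. rose plants in row 2: 5.
|5 − 5| = 5 − 5 = 0.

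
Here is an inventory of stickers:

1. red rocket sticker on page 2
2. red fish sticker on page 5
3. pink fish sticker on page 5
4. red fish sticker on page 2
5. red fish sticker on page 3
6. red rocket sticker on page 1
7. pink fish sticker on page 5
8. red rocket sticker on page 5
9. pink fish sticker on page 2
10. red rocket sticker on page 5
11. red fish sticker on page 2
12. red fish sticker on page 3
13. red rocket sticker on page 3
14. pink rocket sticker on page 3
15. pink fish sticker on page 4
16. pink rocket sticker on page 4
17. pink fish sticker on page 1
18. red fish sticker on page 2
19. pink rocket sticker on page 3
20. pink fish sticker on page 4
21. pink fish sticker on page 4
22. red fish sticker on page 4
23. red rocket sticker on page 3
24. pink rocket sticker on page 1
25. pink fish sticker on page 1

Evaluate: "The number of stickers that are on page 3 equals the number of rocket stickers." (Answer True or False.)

stickers on page 3: 6.
rocket stickers: 10.
The claim requires 6 = 10, which does not hold.

False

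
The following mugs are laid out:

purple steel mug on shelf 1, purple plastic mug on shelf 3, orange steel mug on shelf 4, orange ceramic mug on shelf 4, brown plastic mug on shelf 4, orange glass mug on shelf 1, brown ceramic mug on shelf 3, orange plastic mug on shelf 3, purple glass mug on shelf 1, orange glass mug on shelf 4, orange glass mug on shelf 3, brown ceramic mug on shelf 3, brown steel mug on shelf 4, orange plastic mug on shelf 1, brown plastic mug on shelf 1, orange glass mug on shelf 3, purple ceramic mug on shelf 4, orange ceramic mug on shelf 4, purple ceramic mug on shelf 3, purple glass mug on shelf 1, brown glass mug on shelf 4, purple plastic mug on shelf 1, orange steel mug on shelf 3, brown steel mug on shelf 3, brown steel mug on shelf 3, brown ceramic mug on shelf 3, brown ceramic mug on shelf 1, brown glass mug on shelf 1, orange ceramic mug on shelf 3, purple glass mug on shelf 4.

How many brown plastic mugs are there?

2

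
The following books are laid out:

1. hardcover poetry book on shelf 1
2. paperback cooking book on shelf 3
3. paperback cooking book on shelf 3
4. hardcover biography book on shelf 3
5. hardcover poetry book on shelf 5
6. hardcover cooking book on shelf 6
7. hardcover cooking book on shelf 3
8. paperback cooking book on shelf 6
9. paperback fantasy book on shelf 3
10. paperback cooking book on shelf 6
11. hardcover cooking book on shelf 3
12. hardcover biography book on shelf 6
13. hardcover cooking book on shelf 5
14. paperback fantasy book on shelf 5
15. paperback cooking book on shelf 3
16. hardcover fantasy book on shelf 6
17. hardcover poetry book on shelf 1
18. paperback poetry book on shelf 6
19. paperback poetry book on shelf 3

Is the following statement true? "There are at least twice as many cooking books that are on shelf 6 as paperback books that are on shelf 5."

True

cooking books on shelf 6: 3.
paperback books on shelf 5: 1.
The claim requires 3 ≥ 2 × 1 = 2, which holds.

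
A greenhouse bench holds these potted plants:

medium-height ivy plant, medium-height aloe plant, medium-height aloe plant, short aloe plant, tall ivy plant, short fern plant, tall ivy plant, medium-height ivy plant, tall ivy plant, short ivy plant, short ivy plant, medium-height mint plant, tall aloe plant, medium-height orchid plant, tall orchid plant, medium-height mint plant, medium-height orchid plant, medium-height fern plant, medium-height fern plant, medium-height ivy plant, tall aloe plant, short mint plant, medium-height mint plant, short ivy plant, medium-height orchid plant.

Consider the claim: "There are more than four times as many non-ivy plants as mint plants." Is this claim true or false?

False

There are 16 non-ivy plants.
There are 4 mint plants.
The claim requires 16 > 4 × 4 = 16, which does not hold.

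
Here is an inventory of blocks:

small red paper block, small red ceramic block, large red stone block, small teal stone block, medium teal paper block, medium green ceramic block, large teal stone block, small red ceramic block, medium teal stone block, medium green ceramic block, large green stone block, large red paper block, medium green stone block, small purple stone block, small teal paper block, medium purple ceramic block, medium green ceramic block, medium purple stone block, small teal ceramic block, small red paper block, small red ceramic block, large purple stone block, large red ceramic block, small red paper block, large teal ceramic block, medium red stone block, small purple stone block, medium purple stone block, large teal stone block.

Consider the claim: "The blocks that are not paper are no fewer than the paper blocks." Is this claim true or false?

There are 23 blocks that are not paper.
There are 6 paper blocks.
The claim requires 23 ≥ 6, which holds.

True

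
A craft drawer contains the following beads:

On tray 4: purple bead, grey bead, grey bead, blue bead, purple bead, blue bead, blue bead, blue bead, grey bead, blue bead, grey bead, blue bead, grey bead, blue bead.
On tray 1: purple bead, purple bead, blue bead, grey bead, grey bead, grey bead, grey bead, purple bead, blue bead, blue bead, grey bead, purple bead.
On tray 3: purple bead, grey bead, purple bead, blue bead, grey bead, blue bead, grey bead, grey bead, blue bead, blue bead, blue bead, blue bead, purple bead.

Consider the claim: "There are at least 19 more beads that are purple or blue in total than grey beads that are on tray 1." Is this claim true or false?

True

|beads that are purple or blue| = 25.
|grey beads on tray 1| = 5.
The claim requires 25 − 5 = 20 ≥ 19, which holds.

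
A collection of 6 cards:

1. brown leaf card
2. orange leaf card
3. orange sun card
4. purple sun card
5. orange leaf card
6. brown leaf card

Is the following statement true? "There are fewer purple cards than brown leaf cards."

True

There is 1 purple card.
There are 2 brown leaf cards.
The claim requires 1 < 2, which holds.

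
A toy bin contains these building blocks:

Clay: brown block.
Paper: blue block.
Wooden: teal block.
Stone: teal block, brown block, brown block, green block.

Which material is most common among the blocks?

stone

Counts by material: stone 4, clay 1, wooden 1, paper 1.
The maximum is 4, held uniquely by stone.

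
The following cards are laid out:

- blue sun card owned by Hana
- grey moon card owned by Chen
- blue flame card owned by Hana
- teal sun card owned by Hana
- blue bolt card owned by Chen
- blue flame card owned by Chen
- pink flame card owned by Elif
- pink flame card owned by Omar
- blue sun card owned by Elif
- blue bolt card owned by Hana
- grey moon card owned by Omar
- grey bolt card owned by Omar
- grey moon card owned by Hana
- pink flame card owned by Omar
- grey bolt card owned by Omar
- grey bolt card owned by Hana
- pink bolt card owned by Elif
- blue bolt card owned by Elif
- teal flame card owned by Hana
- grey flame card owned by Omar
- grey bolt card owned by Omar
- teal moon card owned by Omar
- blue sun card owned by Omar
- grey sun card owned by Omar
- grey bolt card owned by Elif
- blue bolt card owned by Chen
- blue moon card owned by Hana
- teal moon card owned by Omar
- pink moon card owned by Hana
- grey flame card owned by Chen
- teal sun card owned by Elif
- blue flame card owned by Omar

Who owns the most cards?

Counts by player: Omar→12, Hana→9, Elif→6, Chen→5.
The maximum is 12, held uniquely by Omar.

Omar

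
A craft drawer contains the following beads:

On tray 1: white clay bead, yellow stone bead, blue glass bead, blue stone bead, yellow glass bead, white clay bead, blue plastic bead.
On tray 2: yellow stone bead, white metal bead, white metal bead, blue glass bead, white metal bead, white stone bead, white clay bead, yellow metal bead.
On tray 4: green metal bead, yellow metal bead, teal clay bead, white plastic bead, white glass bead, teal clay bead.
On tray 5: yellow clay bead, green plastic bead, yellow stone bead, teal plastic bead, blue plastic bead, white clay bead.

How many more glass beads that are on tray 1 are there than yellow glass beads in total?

glass beads on tray 1: 2.
yellow glass beads: 1.
2 − 1 = 1.

1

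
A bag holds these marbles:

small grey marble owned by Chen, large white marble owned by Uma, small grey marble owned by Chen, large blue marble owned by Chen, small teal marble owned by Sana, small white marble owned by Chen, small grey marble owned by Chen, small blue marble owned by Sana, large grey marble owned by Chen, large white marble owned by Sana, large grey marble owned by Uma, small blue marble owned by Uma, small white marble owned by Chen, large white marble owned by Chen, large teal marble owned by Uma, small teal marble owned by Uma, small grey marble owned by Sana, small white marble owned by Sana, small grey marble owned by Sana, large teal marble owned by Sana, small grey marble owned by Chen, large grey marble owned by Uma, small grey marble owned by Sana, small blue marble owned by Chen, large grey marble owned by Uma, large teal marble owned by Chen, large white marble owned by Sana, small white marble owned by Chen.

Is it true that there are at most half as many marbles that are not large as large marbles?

False

There are 16 marbles that are not large.
There are 12 large marbles.
The claim requires 2 × 16 = 32 ≤ 12, which does not hold.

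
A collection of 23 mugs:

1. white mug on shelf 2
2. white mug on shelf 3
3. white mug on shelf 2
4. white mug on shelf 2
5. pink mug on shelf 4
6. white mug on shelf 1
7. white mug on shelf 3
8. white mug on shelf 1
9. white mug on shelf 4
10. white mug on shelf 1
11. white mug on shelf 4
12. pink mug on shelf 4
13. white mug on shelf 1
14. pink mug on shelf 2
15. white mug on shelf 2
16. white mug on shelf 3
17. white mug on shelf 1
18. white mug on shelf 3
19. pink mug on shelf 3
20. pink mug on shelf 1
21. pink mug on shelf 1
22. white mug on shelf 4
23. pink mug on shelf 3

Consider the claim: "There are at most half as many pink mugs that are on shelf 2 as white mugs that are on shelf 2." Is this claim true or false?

True

|pink mugs on shelf 2| = 1.
|white mugs on shelf 2| = 4.
The claim requires 2 × 1 = 2 ≤ 4, which holds.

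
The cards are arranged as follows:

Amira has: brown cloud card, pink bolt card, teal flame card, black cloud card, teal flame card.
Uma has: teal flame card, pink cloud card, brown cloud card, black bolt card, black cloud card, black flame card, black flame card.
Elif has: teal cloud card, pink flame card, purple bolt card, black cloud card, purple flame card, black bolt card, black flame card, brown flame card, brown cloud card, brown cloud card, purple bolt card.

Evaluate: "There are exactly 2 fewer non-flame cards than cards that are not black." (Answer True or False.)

non-flame cards: 14.
cards that are not black: 15.
The claim requires 15 − 14 (= 1) to equal 2, which does not hold.

False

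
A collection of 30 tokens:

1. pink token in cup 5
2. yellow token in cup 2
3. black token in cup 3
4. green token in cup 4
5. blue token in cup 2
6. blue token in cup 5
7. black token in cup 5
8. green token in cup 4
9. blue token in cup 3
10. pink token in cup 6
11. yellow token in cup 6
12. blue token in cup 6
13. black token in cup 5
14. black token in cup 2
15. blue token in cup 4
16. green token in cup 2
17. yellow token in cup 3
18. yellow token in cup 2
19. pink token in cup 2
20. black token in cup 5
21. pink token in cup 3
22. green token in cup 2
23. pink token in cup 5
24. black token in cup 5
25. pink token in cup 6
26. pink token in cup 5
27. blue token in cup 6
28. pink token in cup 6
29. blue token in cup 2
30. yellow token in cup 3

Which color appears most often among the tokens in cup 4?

Counts by color (restricted to tokens in cup 4): green 2, blue 1.
The maximum is 2, held uniquely by green.

green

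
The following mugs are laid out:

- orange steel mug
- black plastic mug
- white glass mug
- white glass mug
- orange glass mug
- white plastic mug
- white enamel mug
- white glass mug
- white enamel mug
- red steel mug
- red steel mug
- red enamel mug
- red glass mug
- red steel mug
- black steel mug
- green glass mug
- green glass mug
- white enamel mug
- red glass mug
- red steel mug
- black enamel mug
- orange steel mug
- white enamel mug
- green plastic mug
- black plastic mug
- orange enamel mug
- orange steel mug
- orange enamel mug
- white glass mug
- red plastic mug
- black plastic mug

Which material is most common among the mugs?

Counts by material: glass 9, steel 8, enamel 8, plastic 6.
The maximum is 9, held uniquely by glass.

glass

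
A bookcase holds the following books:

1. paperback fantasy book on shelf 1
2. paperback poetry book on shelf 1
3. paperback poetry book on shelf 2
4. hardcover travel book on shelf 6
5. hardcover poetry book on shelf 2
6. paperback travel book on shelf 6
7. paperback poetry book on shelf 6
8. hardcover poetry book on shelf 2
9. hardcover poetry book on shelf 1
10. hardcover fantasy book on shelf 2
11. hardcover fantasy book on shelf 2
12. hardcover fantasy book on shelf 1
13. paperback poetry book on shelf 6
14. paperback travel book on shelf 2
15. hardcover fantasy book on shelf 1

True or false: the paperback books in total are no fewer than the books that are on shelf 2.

paperback books: 7.
books on shelf 2: 6.
The claim requires 7 ≥ 6, which holds.

True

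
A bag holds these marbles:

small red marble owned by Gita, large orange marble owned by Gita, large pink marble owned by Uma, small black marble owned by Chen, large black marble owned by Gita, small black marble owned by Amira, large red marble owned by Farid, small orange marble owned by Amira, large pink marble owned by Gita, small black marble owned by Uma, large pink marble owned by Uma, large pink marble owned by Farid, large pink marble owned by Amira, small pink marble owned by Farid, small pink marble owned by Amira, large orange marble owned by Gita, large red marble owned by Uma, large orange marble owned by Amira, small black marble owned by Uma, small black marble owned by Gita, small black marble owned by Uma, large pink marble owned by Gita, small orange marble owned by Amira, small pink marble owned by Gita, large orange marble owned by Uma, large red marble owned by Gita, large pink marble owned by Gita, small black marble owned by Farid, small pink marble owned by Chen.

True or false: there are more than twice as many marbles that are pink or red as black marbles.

False

marbles that are pink or red: 15.
black marbles: 8.
The claim requires 15 > 2 × 8 = 16, which does not hold.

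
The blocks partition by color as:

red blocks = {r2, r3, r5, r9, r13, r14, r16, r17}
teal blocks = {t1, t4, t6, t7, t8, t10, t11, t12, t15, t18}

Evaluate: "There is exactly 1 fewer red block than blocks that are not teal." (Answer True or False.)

False

red blocks: 8.
blocks that are not teal: 8.
The claim requires 8 − 8 (= 0) to equal 1, which does not hold.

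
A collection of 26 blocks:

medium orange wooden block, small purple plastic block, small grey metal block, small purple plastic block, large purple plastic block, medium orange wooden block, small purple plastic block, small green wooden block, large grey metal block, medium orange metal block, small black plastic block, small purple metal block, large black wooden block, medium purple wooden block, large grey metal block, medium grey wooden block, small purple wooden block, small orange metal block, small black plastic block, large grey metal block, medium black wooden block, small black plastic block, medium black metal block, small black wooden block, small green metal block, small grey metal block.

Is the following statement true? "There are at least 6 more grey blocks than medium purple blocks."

grey blocks: 6.
medium purple blocks: 1.
The claim requires 6 − 1 = 5 ≥ 6, which does not hold.

False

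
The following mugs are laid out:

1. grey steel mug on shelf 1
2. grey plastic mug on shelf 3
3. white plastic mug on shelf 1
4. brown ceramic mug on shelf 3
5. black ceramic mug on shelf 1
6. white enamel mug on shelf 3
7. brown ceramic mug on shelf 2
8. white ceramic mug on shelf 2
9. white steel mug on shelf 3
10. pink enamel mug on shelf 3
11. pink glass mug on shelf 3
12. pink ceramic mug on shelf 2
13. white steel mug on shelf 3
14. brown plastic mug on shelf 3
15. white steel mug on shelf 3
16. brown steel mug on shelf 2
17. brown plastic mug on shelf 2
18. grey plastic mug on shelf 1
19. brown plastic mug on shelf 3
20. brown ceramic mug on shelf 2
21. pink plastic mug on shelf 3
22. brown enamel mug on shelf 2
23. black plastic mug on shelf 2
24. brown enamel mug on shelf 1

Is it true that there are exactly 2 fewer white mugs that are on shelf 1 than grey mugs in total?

True

|white mugs on shelf 1| = 1.
|grey mugs| = 3.
The claim requires 3 − 1 (= 2) to equal 2, which holds.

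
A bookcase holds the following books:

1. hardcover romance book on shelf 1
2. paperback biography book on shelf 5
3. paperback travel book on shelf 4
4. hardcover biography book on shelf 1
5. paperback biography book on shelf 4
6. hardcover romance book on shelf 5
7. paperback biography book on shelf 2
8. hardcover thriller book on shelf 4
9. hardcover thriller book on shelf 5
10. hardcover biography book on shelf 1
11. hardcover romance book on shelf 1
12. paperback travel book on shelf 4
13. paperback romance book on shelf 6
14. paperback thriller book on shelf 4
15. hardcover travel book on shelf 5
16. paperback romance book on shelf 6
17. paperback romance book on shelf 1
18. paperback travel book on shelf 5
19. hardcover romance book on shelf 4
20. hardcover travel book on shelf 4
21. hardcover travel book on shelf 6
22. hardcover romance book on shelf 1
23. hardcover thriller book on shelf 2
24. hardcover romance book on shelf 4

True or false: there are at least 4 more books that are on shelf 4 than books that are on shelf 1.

False

books on shelf 4: 8.
books on shelf 1: 6.
The claim requires 8 − 6 = 2 ≥ 4, which does not hold.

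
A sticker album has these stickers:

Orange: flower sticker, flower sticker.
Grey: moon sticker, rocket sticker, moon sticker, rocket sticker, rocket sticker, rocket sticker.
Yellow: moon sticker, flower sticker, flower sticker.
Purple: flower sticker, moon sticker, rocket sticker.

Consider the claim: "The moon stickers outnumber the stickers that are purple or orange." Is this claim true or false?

False

There are 4 moon stickers.
There are 5 stickers that are purple or orange.
The claim requires 4 > 5, which does not hold.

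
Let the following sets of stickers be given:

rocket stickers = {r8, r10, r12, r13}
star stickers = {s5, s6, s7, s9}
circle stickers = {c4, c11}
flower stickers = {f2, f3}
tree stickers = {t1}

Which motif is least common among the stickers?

tree

Counts by motif: star 4, rocket 4, flower 2, circle 2, tree 1.
The minimum is 1, held uniquely by tree.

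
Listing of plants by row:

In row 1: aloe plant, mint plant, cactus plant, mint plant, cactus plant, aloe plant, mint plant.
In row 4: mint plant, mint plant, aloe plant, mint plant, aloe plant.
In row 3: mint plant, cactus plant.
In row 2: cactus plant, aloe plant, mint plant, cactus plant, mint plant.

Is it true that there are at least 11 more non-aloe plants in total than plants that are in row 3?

There are 14 non-aloe plants.
There are 2 plants in row 3.
The claim requires 14 − 2 = 12 ≥ 11, which holds.

True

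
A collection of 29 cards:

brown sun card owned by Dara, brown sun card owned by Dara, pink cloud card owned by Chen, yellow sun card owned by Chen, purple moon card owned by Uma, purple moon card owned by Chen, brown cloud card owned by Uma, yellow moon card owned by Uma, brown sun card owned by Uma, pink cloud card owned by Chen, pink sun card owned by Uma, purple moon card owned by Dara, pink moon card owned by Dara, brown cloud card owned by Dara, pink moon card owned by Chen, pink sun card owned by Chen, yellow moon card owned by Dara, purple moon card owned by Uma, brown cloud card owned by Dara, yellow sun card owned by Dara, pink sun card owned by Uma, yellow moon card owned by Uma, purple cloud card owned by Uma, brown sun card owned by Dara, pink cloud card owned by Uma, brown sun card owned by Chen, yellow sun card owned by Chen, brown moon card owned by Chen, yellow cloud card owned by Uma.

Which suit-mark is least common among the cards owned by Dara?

cloud

Counts by suit-mark (restricted to cards owned by Dara): sun 4, moon 3, cloud 2.
The minimum is 2, held uniquely by cloud.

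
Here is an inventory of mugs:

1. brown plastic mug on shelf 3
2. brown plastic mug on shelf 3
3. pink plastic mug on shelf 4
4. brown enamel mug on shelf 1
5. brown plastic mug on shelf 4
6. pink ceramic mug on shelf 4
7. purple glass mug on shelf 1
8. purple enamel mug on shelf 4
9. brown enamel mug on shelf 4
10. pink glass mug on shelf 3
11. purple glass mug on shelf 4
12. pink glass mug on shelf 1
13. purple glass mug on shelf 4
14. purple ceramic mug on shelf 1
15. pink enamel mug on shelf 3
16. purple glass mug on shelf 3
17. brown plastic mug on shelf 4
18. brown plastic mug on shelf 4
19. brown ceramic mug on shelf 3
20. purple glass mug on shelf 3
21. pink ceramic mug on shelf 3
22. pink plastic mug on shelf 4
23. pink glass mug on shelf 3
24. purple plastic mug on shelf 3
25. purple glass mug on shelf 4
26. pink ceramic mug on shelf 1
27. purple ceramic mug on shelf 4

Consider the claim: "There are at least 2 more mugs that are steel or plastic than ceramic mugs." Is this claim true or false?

True

|mugs that are steel or plastic| = 8.
|ceramic mugs| = 6.
The claim requires 8 − 6 = 2 ≥ 2, which holds.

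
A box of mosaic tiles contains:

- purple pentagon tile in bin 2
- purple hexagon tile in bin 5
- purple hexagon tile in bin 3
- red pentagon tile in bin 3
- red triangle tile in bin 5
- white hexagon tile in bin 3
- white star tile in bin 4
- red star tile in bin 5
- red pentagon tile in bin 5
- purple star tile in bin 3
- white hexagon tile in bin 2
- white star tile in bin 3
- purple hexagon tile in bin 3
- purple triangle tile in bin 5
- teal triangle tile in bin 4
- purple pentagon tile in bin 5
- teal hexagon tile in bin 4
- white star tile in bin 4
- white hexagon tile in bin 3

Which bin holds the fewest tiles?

Counts by bin: bin 3→7, bin 5→6, bin 4→4, bin 2→2.
The minimum is 2, held uniquely by bin 2.

bin 2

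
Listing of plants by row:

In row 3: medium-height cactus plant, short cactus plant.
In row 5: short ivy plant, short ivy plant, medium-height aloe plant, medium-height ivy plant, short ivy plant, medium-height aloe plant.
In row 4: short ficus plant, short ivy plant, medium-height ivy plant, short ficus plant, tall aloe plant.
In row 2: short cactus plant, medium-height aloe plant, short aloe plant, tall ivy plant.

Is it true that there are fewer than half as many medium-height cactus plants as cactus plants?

True

There is 1 medium-height cactus plant.
There are 3 cactus plants.
The claim requires 2 × 1 = 2 < 3, which holds.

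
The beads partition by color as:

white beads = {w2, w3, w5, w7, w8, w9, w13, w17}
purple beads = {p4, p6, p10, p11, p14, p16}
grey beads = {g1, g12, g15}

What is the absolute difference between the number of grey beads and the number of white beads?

grey beads: 3. white beads: 8.
|3 − 8| = 8 − 3 = 5.

5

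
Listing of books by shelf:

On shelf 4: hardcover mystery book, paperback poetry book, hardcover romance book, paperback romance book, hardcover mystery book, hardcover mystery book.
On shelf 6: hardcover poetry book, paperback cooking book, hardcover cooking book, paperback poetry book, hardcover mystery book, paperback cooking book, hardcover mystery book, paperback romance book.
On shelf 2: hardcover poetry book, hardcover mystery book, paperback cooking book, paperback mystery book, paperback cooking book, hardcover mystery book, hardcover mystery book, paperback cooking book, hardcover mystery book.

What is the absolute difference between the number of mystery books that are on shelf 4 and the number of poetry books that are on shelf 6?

mystery books on shelf 4: 3. poetry books on shelf 6: 2.
|3 − 2| = 3 − 2 = 1.

1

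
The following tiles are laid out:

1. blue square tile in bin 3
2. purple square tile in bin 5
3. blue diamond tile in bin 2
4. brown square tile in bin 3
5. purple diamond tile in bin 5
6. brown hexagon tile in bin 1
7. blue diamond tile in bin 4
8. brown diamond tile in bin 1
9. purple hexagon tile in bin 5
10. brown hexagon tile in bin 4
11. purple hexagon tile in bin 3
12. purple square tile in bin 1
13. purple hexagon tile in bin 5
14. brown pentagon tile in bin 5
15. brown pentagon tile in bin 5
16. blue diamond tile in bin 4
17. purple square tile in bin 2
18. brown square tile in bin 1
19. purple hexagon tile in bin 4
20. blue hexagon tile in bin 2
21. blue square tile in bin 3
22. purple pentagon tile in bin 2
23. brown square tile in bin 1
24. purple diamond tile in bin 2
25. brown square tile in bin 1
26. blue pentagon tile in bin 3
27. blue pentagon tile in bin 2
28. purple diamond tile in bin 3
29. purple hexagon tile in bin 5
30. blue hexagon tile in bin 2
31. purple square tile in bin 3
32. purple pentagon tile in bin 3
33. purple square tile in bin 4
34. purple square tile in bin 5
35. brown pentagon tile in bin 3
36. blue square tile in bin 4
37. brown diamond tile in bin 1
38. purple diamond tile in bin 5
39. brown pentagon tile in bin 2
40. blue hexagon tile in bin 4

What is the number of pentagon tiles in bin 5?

2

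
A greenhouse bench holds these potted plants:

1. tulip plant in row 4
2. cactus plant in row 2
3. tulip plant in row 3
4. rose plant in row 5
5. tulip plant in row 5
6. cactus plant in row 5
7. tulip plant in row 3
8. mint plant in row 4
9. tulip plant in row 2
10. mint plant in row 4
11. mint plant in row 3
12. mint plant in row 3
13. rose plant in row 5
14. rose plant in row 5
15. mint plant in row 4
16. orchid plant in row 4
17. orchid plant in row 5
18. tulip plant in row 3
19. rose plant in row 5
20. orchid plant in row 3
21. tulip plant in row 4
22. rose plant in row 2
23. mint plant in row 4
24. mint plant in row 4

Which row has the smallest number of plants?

Counts by row: row 4→8, row 5→7, row 3→6, row 2→3.
The minimum is 3, held uniquely by row 2.

row 2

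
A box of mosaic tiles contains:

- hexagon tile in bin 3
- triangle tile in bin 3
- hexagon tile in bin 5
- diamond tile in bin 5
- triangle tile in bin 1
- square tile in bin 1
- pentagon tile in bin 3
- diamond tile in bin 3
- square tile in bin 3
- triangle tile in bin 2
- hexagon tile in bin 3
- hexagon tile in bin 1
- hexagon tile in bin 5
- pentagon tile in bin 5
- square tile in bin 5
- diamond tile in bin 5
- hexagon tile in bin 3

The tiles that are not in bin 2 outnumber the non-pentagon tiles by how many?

tiles that are not in bin 2: 16.
non-pentagon tiles: 15.
16 − 15 = 1.

1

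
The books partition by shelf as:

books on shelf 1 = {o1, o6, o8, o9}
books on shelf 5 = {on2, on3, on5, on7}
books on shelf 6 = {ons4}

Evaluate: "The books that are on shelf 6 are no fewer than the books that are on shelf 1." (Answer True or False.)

False

|books on shelf 6| = 1.
|books on shelf 1| = 4.
The claim requires 1 ≥ 4, which does not hold.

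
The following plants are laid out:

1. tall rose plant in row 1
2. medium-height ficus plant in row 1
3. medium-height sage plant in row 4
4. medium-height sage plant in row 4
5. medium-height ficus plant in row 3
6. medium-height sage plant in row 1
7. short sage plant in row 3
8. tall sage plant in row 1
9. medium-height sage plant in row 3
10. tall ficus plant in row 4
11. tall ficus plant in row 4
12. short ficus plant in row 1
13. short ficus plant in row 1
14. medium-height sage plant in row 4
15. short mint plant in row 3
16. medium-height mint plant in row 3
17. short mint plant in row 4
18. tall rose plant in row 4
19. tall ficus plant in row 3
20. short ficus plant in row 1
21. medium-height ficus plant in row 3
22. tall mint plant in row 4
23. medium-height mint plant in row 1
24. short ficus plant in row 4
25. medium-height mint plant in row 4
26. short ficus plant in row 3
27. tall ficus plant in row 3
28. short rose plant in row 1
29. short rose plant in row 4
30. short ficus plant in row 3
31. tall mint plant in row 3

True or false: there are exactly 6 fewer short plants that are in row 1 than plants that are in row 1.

|short plants in row 1| = 4.
|plants in row 1| = 9.
The claim requires 9 − 4 (= 5) to equal 6, which does not hold.

False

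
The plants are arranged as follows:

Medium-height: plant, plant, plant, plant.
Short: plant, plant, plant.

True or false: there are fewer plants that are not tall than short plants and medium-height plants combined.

There are 7 plants that are not tall.
short plants: 3; medium-height plants: 4; combined: 3 + 4 = 7.
The claim requires 7 < 7, which does not hold.

False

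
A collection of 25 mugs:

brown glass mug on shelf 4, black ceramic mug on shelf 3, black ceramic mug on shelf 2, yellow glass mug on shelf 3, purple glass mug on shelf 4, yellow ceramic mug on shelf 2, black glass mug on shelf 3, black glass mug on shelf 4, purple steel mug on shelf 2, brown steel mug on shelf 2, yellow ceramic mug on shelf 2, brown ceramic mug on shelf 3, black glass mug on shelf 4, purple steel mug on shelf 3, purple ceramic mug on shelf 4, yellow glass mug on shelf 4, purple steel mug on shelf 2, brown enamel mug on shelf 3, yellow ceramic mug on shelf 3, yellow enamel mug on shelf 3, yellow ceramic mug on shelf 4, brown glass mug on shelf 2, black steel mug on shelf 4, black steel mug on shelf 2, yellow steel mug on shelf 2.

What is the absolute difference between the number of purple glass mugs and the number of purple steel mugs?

purple glass mugs: 1. purple steel mugs: 3.
|1 − 3| = 3 − 1 = 2.

2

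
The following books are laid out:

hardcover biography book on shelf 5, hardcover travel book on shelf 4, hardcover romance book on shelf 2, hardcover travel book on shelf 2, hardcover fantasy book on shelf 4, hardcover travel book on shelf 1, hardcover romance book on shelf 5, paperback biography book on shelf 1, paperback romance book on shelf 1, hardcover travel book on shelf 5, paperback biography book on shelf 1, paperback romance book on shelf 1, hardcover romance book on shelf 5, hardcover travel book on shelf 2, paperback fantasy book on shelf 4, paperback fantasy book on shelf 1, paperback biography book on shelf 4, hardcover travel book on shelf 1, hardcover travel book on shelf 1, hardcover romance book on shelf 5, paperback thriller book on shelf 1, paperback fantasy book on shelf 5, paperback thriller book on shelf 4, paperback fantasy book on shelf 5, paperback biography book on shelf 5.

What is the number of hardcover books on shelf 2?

3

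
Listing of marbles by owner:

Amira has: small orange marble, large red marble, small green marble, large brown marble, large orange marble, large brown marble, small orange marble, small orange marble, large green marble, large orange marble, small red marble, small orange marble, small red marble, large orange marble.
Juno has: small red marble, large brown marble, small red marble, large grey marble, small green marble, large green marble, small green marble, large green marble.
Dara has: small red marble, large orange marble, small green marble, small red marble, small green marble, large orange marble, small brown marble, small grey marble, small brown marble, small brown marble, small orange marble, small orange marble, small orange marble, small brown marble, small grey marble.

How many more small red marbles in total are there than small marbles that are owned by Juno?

small red marbles: 6.
small marbles owned by Juno: 4.
6 − 4 = 2.

2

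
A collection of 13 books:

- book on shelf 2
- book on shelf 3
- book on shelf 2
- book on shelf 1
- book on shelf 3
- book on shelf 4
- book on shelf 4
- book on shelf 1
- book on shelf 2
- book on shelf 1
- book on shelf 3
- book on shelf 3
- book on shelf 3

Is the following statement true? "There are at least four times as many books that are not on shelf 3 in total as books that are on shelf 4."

True

books that are not on shelf 3: 8.
books on shelf 4: 2.
The claim requires 8 ≥ 4 × 2 = 8, which holds.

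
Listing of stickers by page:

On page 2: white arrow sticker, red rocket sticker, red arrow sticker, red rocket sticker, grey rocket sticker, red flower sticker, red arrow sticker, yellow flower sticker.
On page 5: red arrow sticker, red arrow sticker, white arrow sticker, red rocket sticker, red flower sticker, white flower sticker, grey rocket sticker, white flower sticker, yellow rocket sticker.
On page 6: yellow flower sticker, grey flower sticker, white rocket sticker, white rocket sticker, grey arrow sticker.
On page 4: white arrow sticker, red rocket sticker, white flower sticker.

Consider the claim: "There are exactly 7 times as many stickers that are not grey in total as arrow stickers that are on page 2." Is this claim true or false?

There are 21 stickers that are not grey.
There are 3 arrow stickers on page 2.
The claim requires 21 = 7 × 3 = 21, which holds.

True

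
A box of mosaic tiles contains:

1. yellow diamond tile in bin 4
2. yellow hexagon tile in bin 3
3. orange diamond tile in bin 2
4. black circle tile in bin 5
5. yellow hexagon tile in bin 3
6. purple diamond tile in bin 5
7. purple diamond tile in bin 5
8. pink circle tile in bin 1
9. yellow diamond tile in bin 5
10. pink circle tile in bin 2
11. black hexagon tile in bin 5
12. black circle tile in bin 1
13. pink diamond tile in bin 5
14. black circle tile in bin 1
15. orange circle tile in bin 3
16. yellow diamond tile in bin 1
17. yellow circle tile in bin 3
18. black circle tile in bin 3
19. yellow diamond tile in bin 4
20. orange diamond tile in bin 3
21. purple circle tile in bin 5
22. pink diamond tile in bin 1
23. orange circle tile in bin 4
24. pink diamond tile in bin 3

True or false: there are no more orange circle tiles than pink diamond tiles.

|orange circle tiles| = 2.
|pink diamond tiles| = 3.
The claim requires 2 ≤ 3, which holds.

True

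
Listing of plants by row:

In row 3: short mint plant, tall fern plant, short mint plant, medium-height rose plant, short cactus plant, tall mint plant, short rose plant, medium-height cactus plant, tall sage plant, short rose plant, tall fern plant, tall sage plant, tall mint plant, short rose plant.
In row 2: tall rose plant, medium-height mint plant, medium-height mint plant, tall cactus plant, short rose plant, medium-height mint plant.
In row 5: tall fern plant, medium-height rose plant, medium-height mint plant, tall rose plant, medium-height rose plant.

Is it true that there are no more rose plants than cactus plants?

|rose plants| = 9.
|cactus plants| = 3.
The claim requires 9 ≤ 3, which does not hold.

False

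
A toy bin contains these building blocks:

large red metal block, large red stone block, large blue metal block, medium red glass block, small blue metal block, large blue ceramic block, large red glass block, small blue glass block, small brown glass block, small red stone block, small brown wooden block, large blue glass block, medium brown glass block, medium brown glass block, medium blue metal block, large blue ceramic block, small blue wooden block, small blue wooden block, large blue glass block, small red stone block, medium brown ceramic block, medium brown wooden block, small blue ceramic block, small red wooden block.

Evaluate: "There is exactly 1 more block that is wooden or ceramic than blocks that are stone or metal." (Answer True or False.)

There are 9 blocks that are wooden or ceramic.
There are 7 blocks that are stone or metal.
The claim requires 9 − 7 (= 2) to equal 1, which does not hold.

False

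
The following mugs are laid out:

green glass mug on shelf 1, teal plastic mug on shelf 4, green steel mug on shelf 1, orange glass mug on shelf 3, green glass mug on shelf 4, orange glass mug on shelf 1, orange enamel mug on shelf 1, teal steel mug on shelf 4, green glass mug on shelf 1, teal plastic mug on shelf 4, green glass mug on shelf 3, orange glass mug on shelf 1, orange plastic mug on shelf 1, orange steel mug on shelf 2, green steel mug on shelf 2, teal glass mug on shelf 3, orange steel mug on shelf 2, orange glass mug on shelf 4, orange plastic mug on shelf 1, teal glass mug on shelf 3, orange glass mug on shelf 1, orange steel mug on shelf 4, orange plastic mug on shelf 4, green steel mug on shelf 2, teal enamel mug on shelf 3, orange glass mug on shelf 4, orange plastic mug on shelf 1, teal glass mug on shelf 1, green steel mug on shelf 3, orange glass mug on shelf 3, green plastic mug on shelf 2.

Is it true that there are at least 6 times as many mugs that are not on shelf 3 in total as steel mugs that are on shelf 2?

|mugs that are not on shelf 3| = 24.
|steel mugs on shelf 2| = 4.
The claim requires 24 ≥ 6 × 4 = 24, which holds.

True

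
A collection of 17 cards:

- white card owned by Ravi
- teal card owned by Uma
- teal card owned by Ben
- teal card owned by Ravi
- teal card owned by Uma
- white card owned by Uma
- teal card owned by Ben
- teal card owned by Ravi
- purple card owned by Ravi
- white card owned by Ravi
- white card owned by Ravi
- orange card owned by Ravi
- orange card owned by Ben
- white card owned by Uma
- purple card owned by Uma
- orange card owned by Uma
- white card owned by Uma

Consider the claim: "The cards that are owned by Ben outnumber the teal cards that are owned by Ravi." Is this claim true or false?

|cards owned by Ben| = 3.
|teal cards owned by Ravi| = 2.
The claim requires 3 > 2, which holds.

True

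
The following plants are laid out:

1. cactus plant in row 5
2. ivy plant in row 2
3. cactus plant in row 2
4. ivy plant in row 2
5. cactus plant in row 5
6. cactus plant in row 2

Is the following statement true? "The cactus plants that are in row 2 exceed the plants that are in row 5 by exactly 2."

There are 2 cactus plants in row 2.
There are 2 plants in row 5.
The claim requires 2 − 2 (= 0) to equal 2, which does not hold.

False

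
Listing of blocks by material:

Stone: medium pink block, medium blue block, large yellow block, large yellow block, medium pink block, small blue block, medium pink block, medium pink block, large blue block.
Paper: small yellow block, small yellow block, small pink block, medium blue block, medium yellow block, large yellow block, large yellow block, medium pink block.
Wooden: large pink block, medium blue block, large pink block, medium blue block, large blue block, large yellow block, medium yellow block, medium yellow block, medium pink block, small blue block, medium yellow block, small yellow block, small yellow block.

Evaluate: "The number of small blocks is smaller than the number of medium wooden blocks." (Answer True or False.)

False

There are 7 small blocks.
There are 6 medium wooden blocks.
The claim requires 7 < 6, which does not hold.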